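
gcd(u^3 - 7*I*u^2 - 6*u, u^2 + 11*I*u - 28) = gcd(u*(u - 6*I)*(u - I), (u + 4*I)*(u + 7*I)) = 1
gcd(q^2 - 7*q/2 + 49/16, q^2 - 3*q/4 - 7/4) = q - 7/4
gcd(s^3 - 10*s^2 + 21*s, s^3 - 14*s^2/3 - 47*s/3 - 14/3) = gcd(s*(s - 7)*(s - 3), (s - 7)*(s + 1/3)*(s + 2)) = s - 7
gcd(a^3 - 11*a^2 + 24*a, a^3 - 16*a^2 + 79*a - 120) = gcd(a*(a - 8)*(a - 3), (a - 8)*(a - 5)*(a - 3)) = a^2 - 11*a + 24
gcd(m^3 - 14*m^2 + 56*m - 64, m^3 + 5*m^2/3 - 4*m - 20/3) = m - 2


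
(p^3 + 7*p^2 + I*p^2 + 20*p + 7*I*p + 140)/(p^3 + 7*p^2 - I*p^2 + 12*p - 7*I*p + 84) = (p + 5*I)/(p + 3*I)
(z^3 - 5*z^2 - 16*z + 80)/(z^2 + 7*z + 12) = (z^2 - 9*z + 20)/(z + 3)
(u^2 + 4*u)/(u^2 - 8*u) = (u + 4)/(u - 8)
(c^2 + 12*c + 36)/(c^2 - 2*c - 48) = (c + 6)/(c - 8)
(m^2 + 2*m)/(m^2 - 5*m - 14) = m/(m - 7)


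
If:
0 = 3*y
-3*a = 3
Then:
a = -1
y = 0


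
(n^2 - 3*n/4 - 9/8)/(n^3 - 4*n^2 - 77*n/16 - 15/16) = 2*(2*n - 3)/(4*n^2 - 19*n - 5)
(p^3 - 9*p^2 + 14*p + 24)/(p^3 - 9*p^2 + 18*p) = (p^2 - 3*p - 4)/(p*(p - 3))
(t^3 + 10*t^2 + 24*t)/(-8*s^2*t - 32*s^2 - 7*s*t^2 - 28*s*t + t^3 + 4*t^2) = t*(-t - 6)/(8*s^2 + 7*s*t - t^2)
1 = 1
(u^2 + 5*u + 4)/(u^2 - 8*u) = (u^2 + 5*u + 4)/(u*(u - 8))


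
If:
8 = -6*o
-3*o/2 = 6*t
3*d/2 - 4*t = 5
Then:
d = 38/9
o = -4/3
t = 1/3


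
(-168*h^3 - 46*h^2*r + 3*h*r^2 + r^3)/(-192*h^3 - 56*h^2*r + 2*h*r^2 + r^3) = (-7*h + r)/(-8*h + r)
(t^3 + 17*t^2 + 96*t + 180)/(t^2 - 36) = (t^2 + 11*t + 30)/(t - 6)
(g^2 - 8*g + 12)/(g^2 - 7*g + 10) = (g - 6)/(g - 5)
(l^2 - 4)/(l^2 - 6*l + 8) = (l + 2)/(l - 4)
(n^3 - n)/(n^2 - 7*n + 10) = (n^3 - n)/(n^2 - 7*n + 10)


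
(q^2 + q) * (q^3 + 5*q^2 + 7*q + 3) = q^5 + 6*q^4 + 12*q^3 + 10*q^2 + 3*q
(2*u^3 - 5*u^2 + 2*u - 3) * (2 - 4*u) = -8*u^4 + 24*u^3 - 18*u^2 + 16*u - 6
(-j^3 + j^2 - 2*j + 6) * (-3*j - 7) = 3*j^4 + 4*j^3 - j^2 - 4*j - 42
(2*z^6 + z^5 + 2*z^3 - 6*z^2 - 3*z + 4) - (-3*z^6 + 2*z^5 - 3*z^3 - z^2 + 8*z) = 5*z^6 - z^5 + 5*z^3 - 5*z^2 - 11*z + 4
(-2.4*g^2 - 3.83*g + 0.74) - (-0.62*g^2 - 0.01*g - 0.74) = -1.78*g^2 - 3.82*g + 1.48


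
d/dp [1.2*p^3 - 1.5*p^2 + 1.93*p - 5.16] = 3.6*p^2 - 3.0*p + 1.93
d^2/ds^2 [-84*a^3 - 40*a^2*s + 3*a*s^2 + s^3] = 6*a + 6*s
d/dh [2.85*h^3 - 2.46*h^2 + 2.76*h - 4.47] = 8.55*h^2 - 4.92*h + 2.76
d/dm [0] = 0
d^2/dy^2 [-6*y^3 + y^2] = 2 - 36*y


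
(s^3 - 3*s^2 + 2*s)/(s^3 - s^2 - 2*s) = (s - 1)/(s + 1)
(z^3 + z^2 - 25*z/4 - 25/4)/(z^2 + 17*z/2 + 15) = (2*z^2 - 3*z - 5)/(2*(z + 6))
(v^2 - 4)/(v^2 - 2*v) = (v + 2)/v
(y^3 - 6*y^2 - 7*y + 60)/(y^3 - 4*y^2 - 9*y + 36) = (y - 5)/(y - 3)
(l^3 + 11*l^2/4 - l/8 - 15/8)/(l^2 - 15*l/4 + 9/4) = (2*l^2 + 7*l + 5)/(2*(l - 3))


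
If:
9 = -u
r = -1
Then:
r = -1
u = -9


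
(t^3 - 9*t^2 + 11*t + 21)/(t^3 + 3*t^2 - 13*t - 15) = (t - 7)/(t + 5)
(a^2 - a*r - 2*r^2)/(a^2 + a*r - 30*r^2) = (a^2 - a*r - 2*r^2)/(a^2 + a*r - 30*r^2)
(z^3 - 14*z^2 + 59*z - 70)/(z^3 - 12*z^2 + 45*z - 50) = (z - 7)/(z - 5)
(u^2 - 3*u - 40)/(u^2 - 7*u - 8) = (u + 5)/(u + 1)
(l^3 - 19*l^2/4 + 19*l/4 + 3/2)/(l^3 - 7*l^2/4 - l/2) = (l - 3)/l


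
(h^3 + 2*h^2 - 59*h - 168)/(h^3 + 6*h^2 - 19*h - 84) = (h - 8)/(h - 4)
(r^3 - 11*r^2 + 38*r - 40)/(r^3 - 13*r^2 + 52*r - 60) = (r - 4)/(r - 6)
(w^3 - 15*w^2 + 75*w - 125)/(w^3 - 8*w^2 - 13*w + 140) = (w^2 - 10*w + 25)/(w^2 - 3*w - 28)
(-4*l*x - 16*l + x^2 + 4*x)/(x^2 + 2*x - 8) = (-4*l + x)/(x - 2)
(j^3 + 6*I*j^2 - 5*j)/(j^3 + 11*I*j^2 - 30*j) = (j + I)/(j + 6*I)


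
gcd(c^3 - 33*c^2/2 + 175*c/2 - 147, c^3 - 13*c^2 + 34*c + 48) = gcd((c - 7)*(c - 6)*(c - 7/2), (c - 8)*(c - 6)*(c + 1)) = c - 6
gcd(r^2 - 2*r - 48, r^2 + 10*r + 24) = r + 6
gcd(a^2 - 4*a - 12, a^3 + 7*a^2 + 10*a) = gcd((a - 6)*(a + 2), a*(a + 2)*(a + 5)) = a + 2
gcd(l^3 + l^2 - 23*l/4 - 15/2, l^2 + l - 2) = l + 2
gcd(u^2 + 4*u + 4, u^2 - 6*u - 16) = u + 2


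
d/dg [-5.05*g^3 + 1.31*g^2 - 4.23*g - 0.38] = -15.15*g^2 + 2.62*g - 4.23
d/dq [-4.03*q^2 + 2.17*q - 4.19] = 2.17 - 8.06*q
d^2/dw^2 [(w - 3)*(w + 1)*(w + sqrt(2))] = 6*w - 4 + 2*sqrt(2)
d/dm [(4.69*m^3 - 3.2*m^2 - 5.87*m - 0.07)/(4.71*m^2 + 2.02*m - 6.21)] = (22.0899*m^4 + 18.9476*m^3 - 66.191*m^2 + 40.4034*m + 36.5941)/(22.1841*m^4 + 19.0284*m^3 - 54.4178*m^2 - 25.0884*m + 38.5641)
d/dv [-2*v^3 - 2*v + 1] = -6*v^2 - 2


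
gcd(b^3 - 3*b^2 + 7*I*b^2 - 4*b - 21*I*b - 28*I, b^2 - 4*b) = b - 4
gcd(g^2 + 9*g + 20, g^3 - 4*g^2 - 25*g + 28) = g + 4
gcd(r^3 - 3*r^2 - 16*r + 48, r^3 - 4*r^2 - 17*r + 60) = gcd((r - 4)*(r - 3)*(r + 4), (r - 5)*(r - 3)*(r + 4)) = r^2 + r - 12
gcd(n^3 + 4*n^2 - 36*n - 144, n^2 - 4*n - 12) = n - 6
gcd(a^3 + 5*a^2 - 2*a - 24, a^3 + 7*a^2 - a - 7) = 1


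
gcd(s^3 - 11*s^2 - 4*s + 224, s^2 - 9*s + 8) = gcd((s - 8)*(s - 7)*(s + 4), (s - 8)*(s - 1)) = s - 8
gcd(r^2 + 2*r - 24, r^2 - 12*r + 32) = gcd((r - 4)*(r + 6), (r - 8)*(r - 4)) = r - 4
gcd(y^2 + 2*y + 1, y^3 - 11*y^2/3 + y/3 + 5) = y + 1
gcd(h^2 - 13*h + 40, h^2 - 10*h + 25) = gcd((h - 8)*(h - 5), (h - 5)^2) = h - 5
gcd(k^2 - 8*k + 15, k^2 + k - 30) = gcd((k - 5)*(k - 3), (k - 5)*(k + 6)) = k - 5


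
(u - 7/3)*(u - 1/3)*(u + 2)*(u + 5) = u^4 + 13*u^3/3 - 71*u^2/9 - 191*u/9 + 70/9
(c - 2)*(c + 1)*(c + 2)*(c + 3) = c^4 + 4*c^3 - c^2 - 16*c - 12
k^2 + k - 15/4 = (k - 3/2)*(k + 5/2)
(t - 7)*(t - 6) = t^2 - 13*t + 42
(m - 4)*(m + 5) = m^2 + m - 20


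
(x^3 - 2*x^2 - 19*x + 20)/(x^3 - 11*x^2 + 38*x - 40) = (x^2 + 3*x - 4)/(x^2 - 6*x + 8)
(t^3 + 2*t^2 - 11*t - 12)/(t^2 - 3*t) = t + 5 + 4/t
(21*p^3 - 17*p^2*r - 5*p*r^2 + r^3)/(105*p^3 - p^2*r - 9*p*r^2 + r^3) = (p - r)/(5*p - r)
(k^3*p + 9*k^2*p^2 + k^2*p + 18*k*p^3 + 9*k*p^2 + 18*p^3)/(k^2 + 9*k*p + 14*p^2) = p*(k^3 + 9*k^2*p + k^2 + 18*k*p^2 + 9*k*p + 18*p^2)/(k^2 + 9*k*p + 14*p^2)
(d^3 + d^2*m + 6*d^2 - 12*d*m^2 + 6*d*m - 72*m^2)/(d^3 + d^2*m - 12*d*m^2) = (d + 6)/d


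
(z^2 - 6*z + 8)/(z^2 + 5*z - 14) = (z - 4)/(z + 7)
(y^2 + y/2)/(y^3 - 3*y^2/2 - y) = 1/(y - 2)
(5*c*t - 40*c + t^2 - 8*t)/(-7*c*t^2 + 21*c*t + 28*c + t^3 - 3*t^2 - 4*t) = (-5*c*t + 40*c - t^2 + 8*t)/(7*c*t^2 - 21*c*t - 28*c - t^3 + 3*t^2 + 4*t)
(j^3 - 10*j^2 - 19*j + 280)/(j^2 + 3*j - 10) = (j^2 - 15*j + 56)/(j - 2)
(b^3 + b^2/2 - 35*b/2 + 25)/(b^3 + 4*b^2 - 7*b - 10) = (b - 5/2)/(b + 1)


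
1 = 1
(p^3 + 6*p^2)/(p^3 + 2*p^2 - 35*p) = p*(p + 6)/(p^2 + 2*p - 35)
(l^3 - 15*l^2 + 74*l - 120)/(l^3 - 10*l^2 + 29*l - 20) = (l - 6)/(l - 1)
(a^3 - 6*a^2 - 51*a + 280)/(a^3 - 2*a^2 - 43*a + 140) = (a - 8)/(a - 4)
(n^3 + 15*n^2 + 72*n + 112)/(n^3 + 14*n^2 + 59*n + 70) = (n^2 + 8*n + 16)/(n^2 + 7*n + 10)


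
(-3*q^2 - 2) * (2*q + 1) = -6*q^3 - 3*q^2 - 4*q - 2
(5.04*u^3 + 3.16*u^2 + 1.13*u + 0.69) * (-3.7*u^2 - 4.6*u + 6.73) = -18.648*u^5 - 34.876*u^4 + 15.2022*u^3 + 13.5158*u^2 + 4.4309*u + 4.6437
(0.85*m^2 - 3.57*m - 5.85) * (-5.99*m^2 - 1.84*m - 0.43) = -5.0915*m^4 + 19.8203*m^3 + 41.2448*m^2 + 12.2991*m + 2.5155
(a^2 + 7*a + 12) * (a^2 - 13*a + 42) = a^4 - 6*a^3 - 37*a^2 + 138*a + 504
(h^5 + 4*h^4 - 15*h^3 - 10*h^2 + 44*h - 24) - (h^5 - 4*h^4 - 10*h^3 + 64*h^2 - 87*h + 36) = 8*h^4 - 5*h^3 - 74*h^2 + 131*h - 60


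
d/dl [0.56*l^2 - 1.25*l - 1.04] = 1.12*l - 1.25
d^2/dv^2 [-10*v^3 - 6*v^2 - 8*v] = -60*v - 12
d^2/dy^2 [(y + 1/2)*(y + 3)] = 2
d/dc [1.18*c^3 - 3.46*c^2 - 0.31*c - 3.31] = 3.54*c^2 - 6.92*c - 0.31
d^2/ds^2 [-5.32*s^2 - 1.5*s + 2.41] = -10.6400000000000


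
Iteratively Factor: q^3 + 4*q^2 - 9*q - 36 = (q + 3)*(q^2 + q - 12) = (q + 3)*(q + 4)*(q - 3)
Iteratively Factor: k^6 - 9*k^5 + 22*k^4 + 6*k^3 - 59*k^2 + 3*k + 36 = (k - 1)*(k^5 - 8*k^4 + 14*k^3 + 20*k^2 - 39*k - 36) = (k - 4)*(k - 1)*(k^4 - 4*k^3 - 2*k^2 + 12*k + 9) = (k - 4)*(k - 3)*(k - 1)*(k^3 - k^2 - 5*k - 3) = (k - 4)*(k - 3)^2*(k - 1)*(k^2 + 2*k + 1) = (k - 4)*(k - 3)^2*(k - 1)*(k + 1)*(k + 1)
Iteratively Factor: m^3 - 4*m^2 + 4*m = (m - 2)*(m^2 - 2*m) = m*(m - 2)*(m - 2)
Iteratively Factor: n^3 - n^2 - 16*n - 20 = (n + 2)*(n^2 - 3*n - 10) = (n + 2)^2*(n - 5)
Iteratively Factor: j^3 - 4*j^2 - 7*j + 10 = (j + 2)*(j^2 - 6*j + 5) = (j - 1)*(j + 2)*(j - 5)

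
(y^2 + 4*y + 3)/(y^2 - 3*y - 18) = (y + 1)/(y - 6)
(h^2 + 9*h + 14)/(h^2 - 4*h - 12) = (h + 7)/(h - 6)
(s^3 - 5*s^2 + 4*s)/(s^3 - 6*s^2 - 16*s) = (-s^2 + 5*s - 4)/(-s^2 + 6*s + 16)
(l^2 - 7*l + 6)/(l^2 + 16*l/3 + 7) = 3*(l^2 - 7*l + 6)/(3*l^2 + 16*l + 21)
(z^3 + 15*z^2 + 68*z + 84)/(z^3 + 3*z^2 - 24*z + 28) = (z^2 + 8*z + 12)/(z^2 - 4*z + 4)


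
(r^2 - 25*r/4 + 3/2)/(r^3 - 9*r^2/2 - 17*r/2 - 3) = (4*r - 1)/(2*(2*r^2 + 3*r + 1))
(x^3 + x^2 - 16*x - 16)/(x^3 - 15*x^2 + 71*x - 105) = (x^3 + x^2 - 16*x - 16)/(x^3 - 15*x^2 + 71*x - 105)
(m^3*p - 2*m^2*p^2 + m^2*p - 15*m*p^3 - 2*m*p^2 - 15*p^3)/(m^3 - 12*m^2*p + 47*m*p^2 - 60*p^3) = p*(m^2 + 3*m*p + m + 3*p)/(m^2 - 7*m*p + 12*p^2)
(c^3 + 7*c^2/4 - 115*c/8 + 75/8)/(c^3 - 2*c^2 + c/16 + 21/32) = 4*(2*c^2 + 5*c - 25)/(8*c^2 - 10*c - 7)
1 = 1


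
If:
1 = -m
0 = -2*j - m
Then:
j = 1/2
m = -1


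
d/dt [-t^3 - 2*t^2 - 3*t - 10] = -3*t^2 - 4*t - 3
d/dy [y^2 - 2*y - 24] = 2*y - 2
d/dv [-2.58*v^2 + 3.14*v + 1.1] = 3.14 - 5.16*v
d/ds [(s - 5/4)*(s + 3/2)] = 2*s + 1/4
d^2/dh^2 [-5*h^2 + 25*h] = -10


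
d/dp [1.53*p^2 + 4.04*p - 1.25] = 3.06*p + 4.04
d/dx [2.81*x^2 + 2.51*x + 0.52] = 5.62*x + 2.51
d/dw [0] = 0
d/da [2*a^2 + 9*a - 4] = 4*a + 9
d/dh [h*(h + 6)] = 2*h + 6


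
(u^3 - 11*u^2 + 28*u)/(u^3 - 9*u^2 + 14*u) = (u - 4)/(u - 2)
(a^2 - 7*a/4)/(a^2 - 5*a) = (a - 7/4)/(a - 5)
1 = 1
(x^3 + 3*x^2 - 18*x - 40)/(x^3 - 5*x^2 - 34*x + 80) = (x^2 - 2*x - 8)/(x^2 - 10*x + 16)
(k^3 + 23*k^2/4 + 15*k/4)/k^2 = k + 23/4 + 15/(4*k)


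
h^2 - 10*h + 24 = (h - 6)*(h - 4)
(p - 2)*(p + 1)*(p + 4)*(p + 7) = p^4 + 10*p^3 + 15*p^2 - 50*p - 56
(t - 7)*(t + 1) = t^2 - 6*t - 7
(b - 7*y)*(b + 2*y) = b^2 - 5*b*y - 14*y^2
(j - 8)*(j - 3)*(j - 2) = j^3 - 13*j^2 + 46*j - 48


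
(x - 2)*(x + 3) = x^2 + x - 6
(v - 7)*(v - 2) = v^2 - 9*v + 14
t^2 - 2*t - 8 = (t - 4)*(t + 2)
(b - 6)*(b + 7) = b^2 + b - 42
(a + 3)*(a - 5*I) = a^2 + 3*a - 5*I*a - 15*I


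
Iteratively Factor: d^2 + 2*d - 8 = (d - 2)*(d + 4)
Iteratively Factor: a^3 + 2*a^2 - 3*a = (a - 1)*(a^2 + 3*a) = a*(a - 1)*(a + 3)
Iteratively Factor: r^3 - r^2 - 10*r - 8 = (r + 2)*(r^2 - 3*r - 4) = (r - 4)*(r + 2)*(r + 1)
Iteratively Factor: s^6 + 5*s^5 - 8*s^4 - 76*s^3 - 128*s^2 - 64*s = (s + 2)*(s^5 + 3*s^4 - 14*s^3 - 48*s^2 - 32*s) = (s + 1)*(s + 2)*(s^4 + 2*s^3 - 16*s^2 - 32*s) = (s + 1)*(s + 2)^2*(s^3 - 16*s) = (s - 4)*(s + 1)*(s + 2)^2*(s^2 + 4*s) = s*(s - 4)*(s + 1)*(s + 2)^2*(s + 4)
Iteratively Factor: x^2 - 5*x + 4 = (x - 4)*(x - 1)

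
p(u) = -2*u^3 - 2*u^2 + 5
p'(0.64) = -5.02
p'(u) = -6*u^2 - 4*u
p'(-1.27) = -4.60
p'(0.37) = -2.30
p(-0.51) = 4.75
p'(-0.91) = -1.33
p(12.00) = -3739.00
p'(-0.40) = 0.64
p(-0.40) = 4.81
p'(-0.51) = 0.48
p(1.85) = -14.51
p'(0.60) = -4.56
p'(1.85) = -27.94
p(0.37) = 4.62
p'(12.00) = -912.00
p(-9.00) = 1301.00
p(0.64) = 3.66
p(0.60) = 3.85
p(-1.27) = 5.87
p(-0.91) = 4.85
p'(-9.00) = -450.00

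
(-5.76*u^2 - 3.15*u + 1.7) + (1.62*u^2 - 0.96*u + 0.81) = -4.14*u^2 - 4.11*u + 2.51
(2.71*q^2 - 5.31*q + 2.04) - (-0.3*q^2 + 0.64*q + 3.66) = 3.01*q^2 - 5.95*q - 1.62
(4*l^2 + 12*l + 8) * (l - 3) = 4*l^3 - 28*l - 24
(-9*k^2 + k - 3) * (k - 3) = -9*k^3 + 28*k^2 - 6*k + 9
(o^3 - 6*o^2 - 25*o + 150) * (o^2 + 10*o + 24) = o^5 + 4*o^4 - 61*o^3 - 244*o^2 + 900*o + 3600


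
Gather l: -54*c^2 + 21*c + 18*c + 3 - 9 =-54*c^2 + 39*c - 6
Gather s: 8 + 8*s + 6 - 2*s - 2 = 6*s + 12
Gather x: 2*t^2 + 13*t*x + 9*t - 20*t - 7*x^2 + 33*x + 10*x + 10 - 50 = 2*t^2 - 11*t - 7*x^2 + x*(13*t + 43) - 40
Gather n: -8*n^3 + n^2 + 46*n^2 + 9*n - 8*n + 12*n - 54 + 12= -8*n^3 + 47*n^2 + 13*n - 42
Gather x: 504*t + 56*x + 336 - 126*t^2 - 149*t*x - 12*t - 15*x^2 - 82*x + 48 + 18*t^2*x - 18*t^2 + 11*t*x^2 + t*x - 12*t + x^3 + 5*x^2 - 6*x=-144*t^2 + 480*t + x^3 + x^2*(11*t - 10) + x*(18*t^2 - 148*t - 32) + 384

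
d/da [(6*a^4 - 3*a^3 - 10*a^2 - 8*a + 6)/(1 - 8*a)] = (-144*a^4 + 72*a^3 + 71*a^2 - 20*a + 40)/(64*a^2 - 16*a + 1)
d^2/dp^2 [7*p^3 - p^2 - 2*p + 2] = 42*p - 2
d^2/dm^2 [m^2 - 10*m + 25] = 2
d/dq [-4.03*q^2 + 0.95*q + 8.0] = 0.95 - 8.06*q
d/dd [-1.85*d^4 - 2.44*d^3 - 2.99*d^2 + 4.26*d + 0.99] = -7.4*d^3 - 7.32*d^2 - 5.98*d + 4.26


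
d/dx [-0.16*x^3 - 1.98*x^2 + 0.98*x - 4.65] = -0.48*x^2 - 3.96*x + 0.98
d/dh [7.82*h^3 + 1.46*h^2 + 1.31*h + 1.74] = 23.46*h^2 + 2.92*h + 1.31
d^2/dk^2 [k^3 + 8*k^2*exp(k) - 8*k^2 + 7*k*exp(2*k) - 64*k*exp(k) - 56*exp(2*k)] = 8*k^2*exp(k) + 28*k*exp(2*k) - 32*k*exp(k) + 6*k - 196*exp(2*k) - 112*exp(k) - 16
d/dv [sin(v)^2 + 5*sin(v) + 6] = (2*sin(v) + 5)*cos(v)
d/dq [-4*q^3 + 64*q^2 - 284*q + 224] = -12*q^2 + 128*q - 284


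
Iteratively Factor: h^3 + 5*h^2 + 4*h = (h)*(h^2 + 5*h + 4) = h*(h + 1)*(h + 4)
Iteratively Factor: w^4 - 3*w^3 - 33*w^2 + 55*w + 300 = (w - 5)*(w^3 + 2*w^2 - 23*w - 60) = (w - 5)^2*(w^2 + 7*w + 12) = (w - 5)^2*(w + 4)*(w + 3)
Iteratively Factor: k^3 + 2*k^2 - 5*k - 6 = (k + 3)*(k^2 - k - 2) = (k - 2)*(k + 3)*(k + 1)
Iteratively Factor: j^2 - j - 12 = (j + 3)*(j - 4)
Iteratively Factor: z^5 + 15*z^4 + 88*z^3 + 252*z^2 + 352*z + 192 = (z + 4)*(z^4 + 11*z^3 + 44*z^2 + 76*z + 48) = (z + 2)*(z + 4)*(z^3 + 9*z^2 + 26*z + 24) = (z + 2)*(z + 3)*(z + 4)*(z^2 + 6*z + 8) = (z + 2)^2*(z + 3)*(z + 4)*(z + 4)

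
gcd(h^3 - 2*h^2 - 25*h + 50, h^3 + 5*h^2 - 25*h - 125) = h^2 - 25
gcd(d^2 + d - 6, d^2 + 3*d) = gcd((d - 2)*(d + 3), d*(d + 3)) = d + 3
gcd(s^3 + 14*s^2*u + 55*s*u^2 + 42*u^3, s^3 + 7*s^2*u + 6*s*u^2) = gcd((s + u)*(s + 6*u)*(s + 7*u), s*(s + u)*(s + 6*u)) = s^2 + 7*s*u + 6*u^2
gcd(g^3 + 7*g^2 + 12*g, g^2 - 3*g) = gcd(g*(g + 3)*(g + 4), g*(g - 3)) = g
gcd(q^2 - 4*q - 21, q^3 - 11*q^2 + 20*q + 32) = 1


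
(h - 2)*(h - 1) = h^2 - 3*h + 2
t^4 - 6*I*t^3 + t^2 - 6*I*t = t*(t - 6*I)*(-I*t + 1)*(I*t + 1)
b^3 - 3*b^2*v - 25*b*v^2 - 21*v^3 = (b - 7*v)*(b + v)*(b + 3*v)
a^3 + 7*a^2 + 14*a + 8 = (a + 1)*(a + 2)*(a + 4)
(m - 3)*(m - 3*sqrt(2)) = m^2 - 3*sqrt(2)*m - 3*m + 9*sqrt(2)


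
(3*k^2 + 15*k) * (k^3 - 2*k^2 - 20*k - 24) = 3*k^5 + 9*k^4 - 90*k^3 - 372*k^2 - 360*k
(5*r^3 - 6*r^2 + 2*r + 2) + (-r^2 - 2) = 5*r^3 - 7*r^2 + 2*r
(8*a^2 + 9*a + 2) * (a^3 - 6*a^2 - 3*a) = 8*a^5 - 39*a^4 - 76*a^3 - 39*a^2 - 6*a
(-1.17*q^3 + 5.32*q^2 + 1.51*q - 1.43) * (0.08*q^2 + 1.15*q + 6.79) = -0.0936*q^5 - 0.9199*q^4 - 1.7055*q^3 + 37.7449*q^2 + 8.6084*q - 9.7097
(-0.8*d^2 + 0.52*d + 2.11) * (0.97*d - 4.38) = -0.776*d^3 + 4.0084*d^2 - 0.2309*d - 9.2418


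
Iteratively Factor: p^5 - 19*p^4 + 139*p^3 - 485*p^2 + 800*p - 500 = (p - 2)*(p^4 - 17*p^3 + 105*p^2 - 275*p + 250) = (p - 2)^2*(p^3 - 15*p^2 + 75*p - 125) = (p - 5)*(p - 2)^2*(p^2 - 10*p + 25) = (p - 5)^2*(p - 2)^2*(p - 5)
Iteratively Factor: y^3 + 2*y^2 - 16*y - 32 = (y - 4)*(y^2 + 6*y + 8) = (y - 4)*(y + 4)*(y + 2)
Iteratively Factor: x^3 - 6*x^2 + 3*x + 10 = (x + 1)*(x^2 - 7*x + 10) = (x - 5)*(x + 1)*(x - 2)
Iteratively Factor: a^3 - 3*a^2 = (a)*(a^2 - 3*a) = a^2*(a - 3)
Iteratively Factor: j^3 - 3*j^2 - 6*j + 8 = (j - 1)*(j^2 - 2*j - 8) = (j - 4)*(j - 1)*(j + 2)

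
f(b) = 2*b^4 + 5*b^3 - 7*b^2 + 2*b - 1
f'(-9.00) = -4489.00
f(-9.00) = 8891.00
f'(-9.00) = -4489.00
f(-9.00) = 8891.00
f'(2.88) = 277.20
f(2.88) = 203.73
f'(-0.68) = 15.94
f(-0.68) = -6.74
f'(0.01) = 1.86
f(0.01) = -0.98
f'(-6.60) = -1552.17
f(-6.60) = 2038.35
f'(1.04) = 12.66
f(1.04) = 1.47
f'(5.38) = 1606.61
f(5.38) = 2261.31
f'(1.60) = 50.77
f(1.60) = 17.87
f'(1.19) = 20.06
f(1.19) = 3.90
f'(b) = 8*b^3 + 15*b^2 - 14*b + 2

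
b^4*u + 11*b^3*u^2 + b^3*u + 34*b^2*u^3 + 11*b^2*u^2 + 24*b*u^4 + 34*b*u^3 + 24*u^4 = (b + u)*(b + 4*u)*(b + 6*u)*(b*u + u)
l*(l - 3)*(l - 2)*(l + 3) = l^4 - 2*l^3 - 9*l^2 + 18*l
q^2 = q^2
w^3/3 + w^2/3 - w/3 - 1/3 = (w/3 + 1/3)*(w - 1)*(w + 1)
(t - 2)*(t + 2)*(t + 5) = t^3 + 5*t^2 - 4*t - 20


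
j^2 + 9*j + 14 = (j + 2)*(j + 7)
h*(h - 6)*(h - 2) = h^3 - 8*h^2 + 12*h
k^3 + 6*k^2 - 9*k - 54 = (k - 3)*(k + 3)*(k + 6)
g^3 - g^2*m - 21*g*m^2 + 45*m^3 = (g - 3*m)^2*(g + 5*m)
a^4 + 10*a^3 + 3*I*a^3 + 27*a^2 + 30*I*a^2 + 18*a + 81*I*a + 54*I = (a + 1)*(a + 3)*(a + 6)*(a + 3*I)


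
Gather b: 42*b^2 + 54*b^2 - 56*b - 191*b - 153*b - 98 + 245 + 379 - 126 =96*b^2 - 400*b + 400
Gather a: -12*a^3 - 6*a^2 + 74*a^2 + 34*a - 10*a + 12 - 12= -12*a^3 + 68*a^2 + 24*a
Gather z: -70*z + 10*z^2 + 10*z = 10*z^2 - 60*z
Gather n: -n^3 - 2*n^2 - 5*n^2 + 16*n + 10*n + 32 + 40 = -n^3 - 7*n^2 + 26*n + 72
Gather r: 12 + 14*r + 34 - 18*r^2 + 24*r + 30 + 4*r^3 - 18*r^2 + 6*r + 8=4*r^3 - 36*r^2 + 44*r + 84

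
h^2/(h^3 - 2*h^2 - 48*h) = h/(h^2 - 2*h - 48)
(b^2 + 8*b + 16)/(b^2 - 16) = (b + 4)/(b - 4)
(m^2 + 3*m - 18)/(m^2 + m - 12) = (m + 6)/(m + 4)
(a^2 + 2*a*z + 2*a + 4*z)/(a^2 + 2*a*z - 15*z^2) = (a^2 + 2*a*z + 2*a + 4*z)/(a^2 + 2*a*z - 15*z^2)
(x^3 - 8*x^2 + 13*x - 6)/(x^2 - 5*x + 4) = (x^2 - 7*x + 6)/(x - 4)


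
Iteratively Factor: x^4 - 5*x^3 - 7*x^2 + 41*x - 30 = (x + 3)*(x^3 - 8*x^2 + 17*x - 10) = (x - 2)*(x + 3)*(x^2 - 6*x + 5) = (x - 5)*(x - 2)*(x + 3)*(x - 1)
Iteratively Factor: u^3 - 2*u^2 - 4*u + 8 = (u - 2)*(u^2 - 4) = (u - 2)*(u + 2)*(u - 2)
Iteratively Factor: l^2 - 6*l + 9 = (l - 3)*(l - 3)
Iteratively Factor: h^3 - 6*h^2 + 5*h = (h - 5)*(h^2 - h) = (h - 5)*(h - 1)*(h)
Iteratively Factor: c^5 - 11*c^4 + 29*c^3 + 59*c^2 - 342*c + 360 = (c - 5)*(c^4 - 6*c^3 - c^2 + 54*c - 72) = (c - 5)*(c + 3)*(c^3 - 9*c^2 + 26*c - 24) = (c - 5)*(c - 4)*(c + 3)*(c^2 - 5*c + 6) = (c - 5)*(c - 4)*(c - 3)*(c + 3)*(c - 2)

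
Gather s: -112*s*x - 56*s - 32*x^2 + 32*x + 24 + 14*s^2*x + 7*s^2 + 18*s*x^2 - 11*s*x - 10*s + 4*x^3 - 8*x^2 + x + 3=s^2*(14*x + 7) + s*(18*x^2 - 123*x - 66) + 4*x^3 - 40*x^2 + 33*x + 27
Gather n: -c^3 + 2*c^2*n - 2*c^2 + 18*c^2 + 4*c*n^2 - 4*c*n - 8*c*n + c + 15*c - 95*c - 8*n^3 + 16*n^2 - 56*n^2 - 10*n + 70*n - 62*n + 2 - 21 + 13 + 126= -c^3 + 16*c^2 - 79*c - 8*n^3 + n^2*(4*c - 40) + n*(2*c^2 - 12*c - 2) + 120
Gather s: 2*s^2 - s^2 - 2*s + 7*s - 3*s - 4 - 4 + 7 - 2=s^2 + 2*s - 3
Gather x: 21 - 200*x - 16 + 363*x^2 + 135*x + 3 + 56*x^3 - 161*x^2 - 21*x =56*x^3 + 202*x^2 - 86*x + 8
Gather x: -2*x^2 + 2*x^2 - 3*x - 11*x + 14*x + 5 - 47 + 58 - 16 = 0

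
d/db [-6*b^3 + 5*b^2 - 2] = 2*b*(5 - 9*b)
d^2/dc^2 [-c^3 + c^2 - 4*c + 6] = 2 - 6*c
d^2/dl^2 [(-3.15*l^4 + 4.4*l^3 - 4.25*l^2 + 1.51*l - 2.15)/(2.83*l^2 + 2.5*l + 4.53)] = (-50.45607*l^6 - 133.7175*l^5 - 360.42111*l^4 - 544.270742*l^3 - 253.11738*l^2 + 334.335966*l - 180.37858)/(22.665187*l^6 + 60.06675*l^5 + 161.903451*l^4 + 207.9235*l^3 + 259.159941*l^2 + 153.90675*l + 92.959677)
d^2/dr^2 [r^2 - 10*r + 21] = 2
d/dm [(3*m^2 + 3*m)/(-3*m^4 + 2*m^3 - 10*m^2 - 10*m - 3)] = 3*(6*m^5 + 7*m^4 - 4*m^3 - 6*m - 3)/(9*m^8 - 12*m^7 + 64*m^6 + 20*m^5 + 78*m^4 + 188*m^3 + 160*m^2 + 60*m + 9)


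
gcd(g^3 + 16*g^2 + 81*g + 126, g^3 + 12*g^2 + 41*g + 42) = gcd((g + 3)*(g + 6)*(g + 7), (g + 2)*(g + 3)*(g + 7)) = g^2 + 10*g + 21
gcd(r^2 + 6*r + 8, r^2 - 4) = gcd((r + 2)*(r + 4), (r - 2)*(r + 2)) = r + 2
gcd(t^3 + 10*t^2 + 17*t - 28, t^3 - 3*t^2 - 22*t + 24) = t^2 + 3*t - 4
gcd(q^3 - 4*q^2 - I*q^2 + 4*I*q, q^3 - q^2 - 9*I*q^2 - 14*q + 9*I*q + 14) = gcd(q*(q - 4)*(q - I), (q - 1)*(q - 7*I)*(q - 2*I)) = 1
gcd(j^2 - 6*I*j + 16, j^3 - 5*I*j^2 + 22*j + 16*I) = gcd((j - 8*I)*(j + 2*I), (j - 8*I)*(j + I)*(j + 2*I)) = j^2 - 6*I*j + 16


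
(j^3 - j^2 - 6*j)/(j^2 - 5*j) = (j^2 - j - 6)/(j - 5)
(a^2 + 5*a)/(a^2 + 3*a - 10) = a/(a - 2)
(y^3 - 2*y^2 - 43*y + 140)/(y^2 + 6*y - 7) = (y^2 - 9*y + 20)/(y - 1)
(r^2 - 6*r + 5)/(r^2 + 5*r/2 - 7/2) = 2*(r - 5)/(2*r + 7)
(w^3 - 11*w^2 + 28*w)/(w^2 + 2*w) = (w^2 - 11*w + 28)/(w + 2)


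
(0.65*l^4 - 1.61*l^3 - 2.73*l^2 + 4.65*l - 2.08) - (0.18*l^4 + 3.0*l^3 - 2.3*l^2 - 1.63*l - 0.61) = 0.47*l^4 - 4.61*l^3 - 0.43*l^2 + 6.28*l - 1.47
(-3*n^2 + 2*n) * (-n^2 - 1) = 3*n^4 - 2*n^3 + 3*n^2 - 2*n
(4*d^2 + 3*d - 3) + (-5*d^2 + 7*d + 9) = -d^2 + 10*d + 6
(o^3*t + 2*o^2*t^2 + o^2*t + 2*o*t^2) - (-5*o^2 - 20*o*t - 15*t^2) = o^3*t + 2*o^2*t^2 + o^2*t + 5*o^2 + 2*o*t^2 + 20*o*t + 15*t^2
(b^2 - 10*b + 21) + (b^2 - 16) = 2*b^2 - 10*b + 5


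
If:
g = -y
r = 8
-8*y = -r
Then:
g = -1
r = 8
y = 1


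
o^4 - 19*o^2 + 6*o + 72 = (o - 3)^2*(o + 2)*(o + 4)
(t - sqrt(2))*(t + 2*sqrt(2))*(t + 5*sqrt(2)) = t^3 + 6*sqrt(2)*t^2 + 6*t - 20*sqrt(2)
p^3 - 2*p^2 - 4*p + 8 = (p - 2)^2*(p + 2)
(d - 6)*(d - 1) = d^2 - 7*d + 6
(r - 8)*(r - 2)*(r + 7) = r^3 - 3*r^2 - 54*r + 112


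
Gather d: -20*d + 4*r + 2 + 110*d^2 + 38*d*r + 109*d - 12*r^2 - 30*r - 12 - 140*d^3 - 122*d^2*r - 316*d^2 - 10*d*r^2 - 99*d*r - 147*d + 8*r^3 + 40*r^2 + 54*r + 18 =-140*d^3 + d^2*(-122*r - 206) + d*(-10*r^2 - 61*r - 58) + 8*r^3 + 28*r^2 + 28*r + 8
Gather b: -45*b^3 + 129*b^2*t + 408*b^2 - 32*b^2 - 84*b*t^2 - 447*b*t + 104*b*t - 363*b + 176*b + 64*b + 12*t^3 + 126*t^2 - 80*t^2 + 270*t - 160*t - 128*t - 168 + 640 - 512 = -45*b^3 + b^2*(129*t + 376) + b*(-84*t^2 - 343*t - 123) + 12*t^3 + 46*t^2 - 18*t - 40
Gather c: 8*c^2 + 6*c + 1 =8*c^2 + 6*c + 1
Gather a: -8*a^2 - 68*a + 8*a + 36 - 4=-8*a^2 - 60*a + 32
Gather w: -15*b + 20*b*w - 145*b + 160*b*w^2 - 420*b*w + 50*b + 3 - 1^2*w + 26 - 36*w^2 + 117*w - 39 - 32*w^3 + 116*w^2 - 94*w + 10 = -110*b - 32*w^3 + w^2*(160*b + 80) + w*(22 - 400*b)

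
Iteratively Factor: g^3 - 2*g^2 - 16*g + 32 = (g - 2)*(g^2 - 16) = (g - 4)*(g - 2)*(g + 4)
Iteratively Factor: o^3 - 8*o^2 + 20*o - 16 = (o - 4)*(o^2 - 4*o + 4) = (o - 4)*(o - 2)*(o - 2)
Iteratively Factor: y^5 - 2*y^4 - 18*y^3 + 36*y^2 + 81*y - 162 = (y + 3)*(y^4 - 5*y^3 - 3*y^2 + 45*y - 54) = (y - 3)*(y + 3)*(y^3 - 2*y^2 - 9*y + 18) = (y - 3)*(y + 3)^2*(y^2 - 5*y + 6) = (y - 3)*(y - 2)*(y + 3)^2*(y - 3)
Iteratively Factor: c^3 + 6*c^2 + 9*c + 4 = (c + 1)*(c^2 + 5*c + 4) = (c + 1)*(c + 4)*(c + 1)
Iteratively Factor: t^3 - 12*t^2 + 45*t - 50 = (t - 5)*(t^2 - 7*t + 10) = (t - 5)*(t - 2)*(t - 5)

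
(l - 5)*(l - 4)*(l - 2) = l^3 - 11*l^2 + 38*l - 40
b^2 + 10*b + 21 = (b + 3)*(b + 7)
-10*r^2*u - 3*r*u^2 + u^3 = u*(-5*r + u)*(2*r + u)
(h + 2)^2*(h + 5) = h^3 + 9*h^2 + 24*h + 20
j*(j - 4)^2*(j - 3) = j^4 - 11*j^3 + 40*j^2 - 48*j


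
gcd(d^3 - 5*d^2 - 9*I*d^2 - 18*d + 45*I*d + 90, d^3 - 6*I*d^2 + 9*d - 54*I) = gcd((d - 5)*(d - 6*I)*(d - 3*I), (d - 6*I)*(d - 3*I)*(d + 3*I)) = d^2 - 9*I*d - 18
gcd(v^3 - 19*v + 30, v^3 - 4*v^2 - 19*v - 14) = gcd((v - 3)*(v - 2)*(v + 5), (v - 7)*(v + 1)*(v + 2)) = 1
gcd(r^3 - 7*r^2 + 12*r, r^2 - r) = r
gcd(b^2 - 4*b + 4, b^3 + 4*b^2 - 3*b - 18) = b - 2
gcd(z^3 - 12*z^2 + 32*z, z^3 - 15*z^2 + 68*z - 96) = z^2 - 12*z + 32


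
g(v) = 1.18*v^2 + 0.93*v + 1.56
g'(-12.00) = -27.39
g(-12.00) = 160.32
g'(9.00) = 22.17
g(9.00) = 105.51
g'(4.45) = 11.43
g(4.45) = 29.07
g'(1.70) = 4.94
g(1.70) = 6.55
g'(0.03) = 1.00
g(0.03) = 1.59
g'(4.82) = 12.31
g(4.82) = 33.46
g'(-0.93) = -1.26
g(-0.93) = 1.72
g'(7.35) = 18.28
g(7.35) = 72.14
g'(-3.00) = -6.15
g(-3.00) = 9.39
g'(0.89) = 3.03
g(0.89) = 3.32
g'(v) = 2.36*v + 0.93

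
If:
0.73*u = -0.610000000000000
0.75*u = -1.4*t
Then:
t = 0.45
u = -0.84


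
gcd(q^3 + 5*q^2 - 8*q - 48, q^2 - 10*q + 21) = q - 3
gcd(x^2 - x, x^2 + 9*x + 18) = 1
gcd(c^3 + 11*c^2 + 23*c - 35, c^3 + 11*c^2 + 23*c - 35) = c^3 + 11*c^2 + 23*c - 35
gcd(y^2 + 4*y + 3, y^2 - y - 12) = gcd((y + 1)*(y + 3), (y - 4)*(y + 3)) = y + 3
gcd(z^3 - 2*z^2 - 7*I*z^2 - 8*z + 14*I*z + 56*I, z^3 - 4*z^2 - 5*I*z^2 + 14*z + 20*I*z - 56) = z^2 + z*(-4 - 7*I) + 28*I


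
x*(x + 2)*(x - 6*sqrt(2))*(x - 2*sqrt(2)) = x^4 - 8*sqrt(2)*x^3 + 2*x^3 - 16*sqrt(2)*x^2 + 24*x^2 + 48*x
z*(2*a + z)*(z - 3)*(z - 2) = 2*a*z^3 - 10*a*z^2 + 12*a*z + z^4 - 5*z^3 + 6*z^2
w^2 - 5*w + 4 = (w - 4)*(w - 1)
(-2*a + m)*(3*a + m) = -6*a^2 + a*m + m^2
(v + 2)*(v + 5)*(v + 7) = v^3 + 14*v^2 + 59*v + 70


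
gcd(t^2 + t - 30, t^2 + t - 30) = t^2 + t - 30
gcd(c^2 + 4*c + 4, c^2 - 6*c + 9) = 1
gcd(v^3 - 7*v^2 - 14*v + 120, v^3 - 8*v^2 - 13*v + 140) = v^2 - v - 20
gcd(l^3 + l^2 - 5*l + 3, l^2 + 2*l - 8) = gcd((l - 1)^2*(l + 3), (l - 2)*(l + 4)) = 1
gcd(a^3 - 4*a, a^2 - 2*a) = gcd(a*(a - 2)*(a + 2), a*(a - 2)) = a^2 - 2*a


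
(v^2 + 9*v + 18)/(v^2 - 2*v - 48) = (v + 3)/(v - 8)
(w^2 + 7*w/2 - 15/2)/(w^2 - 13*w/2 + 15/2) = (w + 5)/(w - 5)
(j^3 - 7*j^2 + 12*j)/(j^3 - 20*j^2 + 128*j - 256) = j*(j - 3)/(j^2 - 16*j + 64)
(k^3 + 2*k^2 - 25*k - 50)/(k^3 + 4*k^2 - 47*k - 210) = (k^2 - 3*k - 10)/(k^2 - k - 42)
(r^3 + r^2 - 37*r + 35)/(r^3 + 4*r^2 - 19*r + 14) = (r - 5)/(r - 2)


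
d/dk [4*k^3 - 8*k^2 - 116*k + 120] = 12*k^2 - 16*k - 116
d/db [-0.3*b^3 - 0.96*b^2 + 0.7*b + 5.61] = -0.9*b^2 - 1.92*b + 0.7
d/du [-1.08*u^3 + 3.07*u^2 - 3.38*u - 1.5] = -3.24*u^2 + 6.14*u - 3.38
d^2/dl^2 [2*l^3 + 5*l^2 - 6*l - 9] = 12*l + 10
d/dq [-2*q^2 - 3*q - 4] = -4*q - 3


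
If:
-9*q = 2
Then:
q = -2/9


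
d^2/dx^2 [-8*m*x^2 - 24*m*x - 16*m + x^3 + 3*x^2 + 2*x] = -16*m + 6*x + 6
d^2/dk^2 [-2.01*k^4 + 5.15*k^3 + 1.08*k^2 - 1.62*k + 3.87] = -24.12*k^2 + 30.9*k + 2.16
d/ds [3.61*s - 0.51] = 3.61000000000000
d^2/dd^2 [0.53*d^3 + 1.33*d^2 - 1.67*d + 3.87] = 3.18*d + 2.66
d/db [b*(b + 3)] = 2*b + 3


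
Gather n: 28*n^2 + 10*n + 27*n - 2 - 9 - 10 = 28*n^2 + 37*n - 21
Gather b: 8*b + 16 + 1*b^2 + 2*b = b^2 + 10*b + 16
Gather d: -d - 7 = -d - 7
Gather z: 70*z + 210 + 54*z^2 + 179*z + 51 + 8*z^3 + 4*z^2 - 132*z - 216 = 8*z^3 + 58*z^2 + 117*z + 45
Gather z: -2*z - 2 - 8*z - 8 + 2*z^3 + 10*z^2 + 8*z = 2*z^3 + 10*z^2 - 2*z - 10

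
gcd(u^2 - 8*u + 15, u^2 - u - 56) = 1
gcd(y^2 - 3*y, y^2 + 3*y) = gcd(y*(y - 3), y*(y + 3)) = y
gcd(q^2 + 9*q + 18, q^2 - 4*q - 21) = q + 3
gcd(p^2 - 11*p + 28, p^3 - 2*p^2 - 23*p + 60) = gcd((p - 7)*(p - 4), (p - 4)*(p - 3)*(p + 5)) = p - 4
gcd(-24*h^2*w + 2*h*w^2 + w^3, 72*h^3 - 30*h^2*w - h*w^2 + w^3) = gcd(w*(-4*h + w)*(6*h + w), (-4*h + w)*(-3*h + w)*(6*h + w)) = -24*h^2 + 2*h*w + w^2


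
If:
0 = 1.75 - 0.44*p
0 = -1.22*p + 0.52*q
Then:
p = 3.98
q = 9.33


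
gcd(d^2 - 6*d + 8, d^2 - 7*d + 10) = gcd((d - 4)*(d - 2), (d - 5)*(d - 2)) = d - 2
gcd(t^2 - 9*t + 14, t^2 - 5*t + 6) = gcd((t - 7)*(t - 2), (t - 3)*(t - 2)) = t - 2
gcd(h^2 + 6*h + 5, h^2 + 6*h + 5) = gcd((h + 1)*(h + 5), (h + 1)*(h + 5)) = h^2 + 6*h + 5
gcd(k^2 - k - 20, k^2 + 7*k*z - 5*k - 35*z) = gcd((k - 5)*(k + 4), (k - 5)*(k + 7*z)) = k - 5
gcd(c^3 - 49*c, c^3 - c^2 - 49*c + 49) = c^2 - 49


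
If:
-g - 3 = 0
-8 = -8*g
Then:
No Solution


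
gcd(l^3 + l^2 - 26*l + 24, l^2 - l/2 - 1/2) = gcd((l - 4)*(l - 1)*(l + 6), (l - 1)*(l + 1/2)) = l - 1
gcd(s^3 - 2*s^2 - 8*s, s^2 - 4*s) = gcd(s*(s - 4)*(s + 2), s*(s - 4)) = s^2 - 4*s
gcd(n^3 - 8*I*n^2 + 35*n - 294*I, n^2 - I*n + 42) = n^2 - I*n + 42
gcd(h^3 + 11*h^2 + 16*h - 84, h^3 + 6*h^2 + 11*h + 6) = 1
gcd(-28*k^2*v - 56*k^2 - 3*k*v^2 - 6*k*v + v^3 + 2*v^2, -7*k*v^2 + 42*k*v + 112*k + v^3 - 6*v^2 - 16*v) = -7*k*v - 14*k + v^2 + 2*v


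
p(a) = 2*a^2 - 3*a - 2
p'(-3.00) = -15.00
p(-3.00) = 25.00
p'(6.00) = 21.00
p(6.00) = 52.00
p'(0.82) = 0.28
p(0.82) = -3.12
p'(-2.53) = -13.12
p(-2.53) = 18.39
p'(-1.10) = -7.40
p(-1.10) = 3.72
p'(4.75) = 16.00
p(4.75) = 28.88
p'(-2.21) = -11.84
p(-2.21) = 14.40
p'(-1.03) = -7.12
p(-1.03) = 3.21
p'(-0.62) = -5.48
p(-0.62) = 0.63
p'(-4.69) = -21.76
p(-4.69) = 56.06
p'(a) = 4*a - 3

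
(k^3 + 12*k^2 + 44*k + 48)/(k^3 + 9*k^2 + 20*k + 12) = (k + 4)/(k + 1)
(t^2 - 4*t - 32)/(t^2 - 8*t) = (t + 4)/t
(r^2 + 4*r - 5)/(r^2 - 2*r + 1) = (r + 5)/(r - 1)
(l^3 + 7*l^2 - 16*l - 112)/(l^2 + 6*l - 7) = (l^2 - 16)/(l - 1)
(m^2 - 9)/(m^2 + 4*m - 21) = (m + 3)/(m + 7)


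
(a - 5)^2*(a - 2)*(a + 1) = a^4 - 11*a^3 + 33*a^2 - 5*a - 50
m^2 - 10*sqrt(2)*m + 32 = (m - 8*sqrt(2))*(m - 2*sqrt(2))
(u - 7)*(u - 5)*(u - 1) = u^3 - 13*u^2 + 47*u - 35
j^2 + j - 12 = (j - 3)*(j + 4)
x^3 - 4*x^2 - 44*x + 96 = (x - 8)*(x - 2)*(x + 6)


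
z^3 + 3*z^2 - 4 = (z - 1)*(z + 2)^2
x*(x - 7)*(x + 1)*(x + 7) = x^4 + x^3 - 49*x^2 - 49*x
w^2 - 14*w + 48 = (w - 8)*(w - 6)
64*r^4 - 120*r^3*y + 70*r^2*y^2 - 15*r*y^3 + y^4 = (-8*r + y)*(-4*r + y)*(-2*r + y)*(-r + y)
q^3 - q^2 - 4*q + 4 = (q - 2)*(q - 1)*(q + 2)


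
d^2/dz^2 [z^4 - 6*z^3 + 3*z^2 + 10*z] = 12*z^2 - 36*z + 6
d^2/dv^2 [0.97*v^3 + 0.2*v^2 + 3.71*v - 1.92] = 5.82*v + 0.4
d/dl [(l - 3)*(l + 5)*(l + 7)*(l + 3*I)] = 4*l^3 + l^2*(27 + 9*I) + l*(-2 + 54*I) - 105 - 3*I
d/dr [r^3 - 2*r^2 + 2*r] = 3*r^2 - 4*r + 2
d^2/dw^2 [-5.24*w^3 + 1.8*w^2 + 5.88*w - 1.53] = 3.6 - 31.44*w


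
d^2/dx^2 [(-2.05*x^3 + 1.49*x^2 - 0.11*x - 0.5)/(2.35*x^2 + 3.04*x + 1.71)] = (-1.4210854715202e-14*x^5 + 2.1316282072803e-14*x^4 - 43.91878*x^3 - 116.43321*x^2 - 54.74622*x + 4.634366)/(12.977875*x^6 + 50.3652*x^5 + 93.483705*x^4 + 101.391904*x^3 + 68.024313*x^2 + 26.667792*x + 5.000211)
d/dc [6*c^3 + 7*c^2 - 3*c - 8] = 18*c^2 + 14*c - 3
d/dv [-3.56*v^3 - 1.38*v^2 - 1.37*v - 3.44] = -10.68*v^2 - 2.76*v - 1.37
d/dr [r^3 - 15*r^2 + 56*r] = 3*r^2 - 30*r + 56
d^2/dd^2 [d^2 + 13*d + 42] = 2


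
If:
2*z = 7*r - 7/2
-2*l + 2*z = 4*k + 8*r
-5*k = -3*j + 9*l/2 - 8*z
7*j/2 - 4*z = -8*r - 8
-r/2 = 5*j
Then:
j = -30/127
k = -65657/4064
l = 59701/2032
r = 300/127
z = 3311/508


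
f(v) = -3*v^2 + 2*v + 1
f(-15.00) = -704.00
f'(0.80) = -2.80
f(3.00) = -20.00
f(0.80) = 0.68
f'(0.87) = -3.22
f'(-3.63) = 23.78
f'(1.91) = -9.46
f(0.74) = 0.84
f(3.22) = -23.67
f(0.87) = 0.47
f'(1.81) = -8.86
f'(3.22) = -17.32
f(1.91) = -6.12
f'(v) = 2 - 6*v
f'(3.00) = -16.00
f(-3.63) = -45.79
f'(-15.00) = 92.00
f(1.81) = -5.21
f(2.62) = -14.35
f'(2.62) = -13.72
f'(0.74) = -2.44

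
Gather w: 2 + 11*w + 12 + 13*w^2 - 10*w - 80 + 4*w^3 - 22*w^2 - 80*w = 4*w^3 - 9*w^2 - 79*w - 66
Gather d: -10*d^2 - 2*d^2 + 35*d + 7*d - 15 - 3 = -12*d^2 + 42*d - 18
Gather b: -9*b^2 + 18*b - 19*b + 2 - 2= -9*b^2 - b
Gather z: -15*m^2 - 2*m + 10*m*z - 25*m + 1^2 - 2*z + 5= -15*m^2 - 27*m + z*(10*m - 2) + 6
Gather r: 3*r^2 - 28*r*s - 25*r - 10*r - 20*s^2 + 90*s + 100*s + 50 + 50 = 3*r^2 + r*(-28*s - 35) - 20*s^2 + 190*s + 100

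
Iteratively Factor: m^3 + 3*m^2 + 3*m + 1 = (m + 1)*(m^2 + 2*m + 1) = (m + 1)^2*(m + 1)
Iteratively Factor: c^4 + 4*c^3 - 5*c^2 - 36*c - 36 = (c + 2)*(c^3 + 2*c^2 - 9*c - 18) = (c - 3)*(c + 2)*(c^2 + 5*c + 6) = (c - 3)*(c + 2)*(c + 3)*(c + 2)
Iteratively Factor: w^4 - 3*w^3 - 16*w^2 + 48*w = (w - 3)*(w^3 - 16*w) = (w - 4)*(w - 3)*(w^2 + 4*w) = w*(w - 4)*(w - 3)*(w + 4)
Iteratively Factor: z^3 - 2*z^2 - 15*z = (z - 5)*(z^2 + 3*z) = (z - 5)*(z + 3)*(z)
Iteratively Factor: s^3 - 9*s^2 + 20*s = (s - 4)*(s^2 - 5*s) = (s - 5)*(s - 4)*(s)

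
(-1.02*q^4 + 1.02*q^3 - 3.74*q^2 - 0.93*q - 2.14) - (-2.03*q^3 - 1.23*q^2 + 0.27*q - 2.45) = -1.02*q^4 + 3.05*q^3 - 2.51*q^2 - 1.2*q + 0.31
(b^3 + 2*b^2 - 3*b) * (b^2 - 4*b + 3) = b^5 - 2*b^4 - 8*b^3 + 18*b^2 - 9*b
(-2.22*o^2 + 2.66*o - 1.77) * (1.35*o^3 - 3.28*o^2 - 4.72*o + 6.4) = -2.997*o^5 + 10.8726*o^4 - 0.635899999999999*o^3 - 20.9576*o^2 + 25.3784*o - 11.328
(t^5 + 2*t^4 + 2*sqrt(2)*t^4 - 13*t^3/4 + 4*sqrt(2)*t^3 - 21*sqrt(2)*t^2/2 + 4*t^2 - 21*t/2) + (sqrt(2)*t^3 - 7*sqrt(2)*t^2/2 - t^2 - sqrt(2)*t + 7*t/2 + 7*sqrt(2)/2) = t^5 + 2*t^4 + 2*sqrt(2)*t^4 - 13*t^3/4 + 5*sqrt(2)*t^3 - 14*sqrt(2)*t^2 + 3*t^2 - 7*t - sqrt(2)*t + 7*sqrt(2)/2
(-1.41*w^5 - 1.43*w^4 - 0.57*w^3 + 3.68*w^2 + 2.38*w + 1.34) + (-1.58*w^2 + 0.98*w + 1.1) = -1.41*w^5 - 1.43*w^4 - 0.57*w^3 + 2.1*w^2 + 3.36*w + 2.44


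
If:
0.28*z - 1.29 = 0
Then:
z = 4.61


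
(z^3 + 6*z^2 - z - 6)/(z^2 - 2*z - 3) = (z^2 + 5*z - 6)/(z - 3)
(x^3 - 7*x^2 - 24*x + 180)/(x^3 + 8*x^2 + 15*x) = (x^2 - 12*x + 36)/(x*(x + 3))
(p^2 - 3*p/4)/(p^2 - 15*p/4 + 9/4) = p/(p - 3)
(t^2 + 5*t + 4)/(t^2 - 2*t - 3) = (t + 4)/(t - 3)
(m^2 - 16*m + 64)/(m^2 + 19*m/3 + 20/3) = 3*(m^2 - 16*m + 64)/(3*m^2 + 19*m + 20)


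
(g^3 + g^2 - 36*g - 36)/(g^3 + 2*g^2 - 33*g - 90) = (g^2 + 7*g + 6)/(g^2 + 8*g + 15)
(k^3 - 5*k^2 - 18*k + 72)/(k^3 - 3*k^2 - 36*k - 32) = (k^2 - 9*k + 18)/(k^2 - 7*k - 8)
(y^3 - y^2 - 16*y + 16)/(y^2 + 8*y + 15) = (y^3 - y^2 - 16*y + 16)/(y^2 + 8*y + 15)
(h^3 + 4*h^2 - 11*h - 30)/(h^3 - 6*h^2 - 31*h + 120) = (h + 2)/(h - 8)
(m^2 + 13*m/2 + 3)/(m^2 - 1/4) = 2*(m + 6)/(2*m - 1)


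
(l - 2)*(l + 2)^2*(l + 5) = l^4 + 7*l^3 + 6*l^2 - 28*l - 40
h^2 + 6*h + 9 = (h + 3)^2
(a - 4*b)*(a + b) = a^2 - 3*a*b - 4*b^2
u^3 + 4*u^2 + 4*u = u*(u + 2)^2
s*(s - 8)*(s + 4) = s^3 - 4*s^2 - 32*s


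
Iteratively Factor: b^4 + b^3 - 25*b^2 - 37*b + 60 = (b + 4)*(b^3 - 3*b^2 - 13*b + 15) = (b + 3)*(b + 4)*(b^2 - 6*b + 5) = (b - 1)*(b + 3)*(b + 4)*(b - 5)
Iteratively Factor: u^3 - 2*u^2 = (u)*(u^2 - 2*u) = u*(u - 2)*(u)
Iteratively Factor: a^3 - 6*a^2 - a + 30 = (a - 3)*(a^2 - 3*a - 10) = (a - 3)*(a + 2)*(a - 5)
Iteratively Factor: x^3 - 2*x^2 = (x)*(x^2 - 2*x) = x*(x - 2)*(x)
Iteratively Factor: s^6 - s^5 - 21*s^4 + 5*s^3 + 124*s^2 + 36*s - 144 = (s - 4)*(s^5 + 3*s^4 - 9*s^3 - 31*s^2 + 36) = (s - 4)*(s - 3)*(s^4 + 6*s^3 + 9*s^2 - 4*s - 12) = (s - 4)*(s - 3)*(s + 2)*(s^3 + 4*s^2 + s - 6) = (s - 4)*(s - 3)*(s + 2)^2*(s^2 + 2*s - 3) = (s - 4)*(s - 3)*(s + 2)^2*(s + 3)*(s - 1)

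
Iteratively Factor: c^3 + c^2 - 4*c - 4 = (c + 1)*(c^2 - 4) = (c + 1)*(c + 2)*(c - 2)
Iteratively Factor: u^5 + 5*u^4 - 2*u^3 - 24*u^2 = (u + 4)*(u^4 + u^3 - 6*u^2) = u*(u + 4)*(u^3 + u^2 - 6*u) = u^2*(u + 4)*(u^2 + u - 6) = u^2*(u + 3)*(u + 4)*(u - 2)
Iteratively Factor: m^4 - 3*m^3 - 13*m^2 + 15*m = (m - 1)*(m^3 - 2*m^2 - 15*m) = (m - 5)*(m - 1)*(m^2 + 3*m) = m*(m - 5)*(m - 1)*(m + 3)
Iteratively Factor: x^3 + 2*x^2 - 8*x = (x)*(x^2 + 2*x - 8) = x*(x + 4)*(x - 2)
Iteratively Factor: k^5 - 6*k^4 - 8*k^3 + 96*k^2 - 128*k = (k)*(k^4 - 6*k^3 - 8*k^2 + 96*k - 128) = k*(k - 4)*(k^3 - 2*k^2 - 16*k + 32) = k*(k - 4)^2*(k^2 + 2*k - 8) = k*(k - 4)^2*(k + 4)*(k - 2)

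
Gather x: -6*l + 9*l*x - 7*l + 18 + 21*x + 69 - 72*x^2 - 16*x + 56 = -13*l - 72*x^2 + x*(9*l + 5) + 143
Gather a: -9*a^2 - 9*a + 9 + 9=-9*a^2 - 9*a + 18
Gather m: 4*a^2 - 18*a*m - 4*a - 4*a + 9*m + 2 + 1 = 4*a^2 - 8*a + m*(9 - 18*a) + 3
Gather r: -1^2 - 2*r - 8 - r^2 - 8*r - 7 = -r^2 - 10*r - 16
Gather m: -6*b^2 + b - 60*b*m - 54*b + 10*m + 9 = -6*b^2 - 53*b + m*(10 - 60*b) + 9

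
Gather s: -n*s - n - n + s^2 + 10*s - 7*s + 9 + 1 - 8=-2*n + s^2 + s*(3 - n) + 2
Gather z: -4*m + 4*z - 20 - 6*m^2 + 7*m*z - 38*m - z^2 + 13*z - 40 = -6*m^2 - 42*m - z^2 + z*(7*m + 17) - 60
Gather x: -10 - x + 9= -x - 1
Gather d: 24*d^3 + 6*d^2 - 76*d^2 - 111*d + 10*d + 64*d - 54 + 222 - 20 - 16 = 24*d^3 - 70*d^2 - 37*d + 132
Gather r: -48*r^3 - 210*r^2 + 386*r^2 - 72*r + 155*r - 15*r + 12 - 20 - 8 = -48*r^3 + 176*r^2 + 68*r - 16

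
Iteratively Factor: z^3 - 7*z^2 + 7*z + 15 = (z + 1)*(z^2 - 8*z + 15) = (z - 3)*(z + 1)*(z - 5)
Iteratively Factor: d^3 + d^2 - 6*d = (d - 2)*(d^2 + 3*d) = (d - 2)*(d + 3)*(d)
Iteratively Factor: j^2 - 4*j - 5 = (j + 1)*(j - 5)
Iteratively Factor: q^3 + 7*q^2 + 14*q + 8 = (q + 2)*(q^2 + 5*q + 4) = (q + 1)*(q + 2)*(q + 4)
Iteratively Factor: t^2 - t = (t)*(t - 1)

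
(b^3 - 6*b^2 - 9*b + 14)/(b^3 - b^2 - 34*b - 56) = (b - 1)/(b + 4)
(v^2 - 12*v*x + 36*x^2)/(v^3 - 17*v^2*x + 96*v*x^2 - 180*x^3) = 1/(v - 5*x)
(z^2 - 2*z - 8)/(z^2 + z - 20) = (z + 2)/(z + 5)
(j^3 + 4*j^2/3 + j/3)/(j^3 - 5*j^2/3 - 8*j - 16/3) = j*(3*j + 1)/(3*j^2 - 8*j - 16)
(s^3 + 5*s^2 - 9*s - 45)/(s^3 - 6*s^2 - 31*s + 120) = (s + 3)/(s - 8)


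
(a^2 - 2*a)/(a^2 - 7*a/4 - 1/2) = 4*a/(4*a + 1)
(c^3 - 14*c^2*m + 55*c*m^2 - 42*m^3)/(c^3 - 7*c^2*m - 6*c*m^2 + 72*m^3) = (c^2 - 8*c*m + 7*m^2)/(c^2 - c*m - 12*m^2)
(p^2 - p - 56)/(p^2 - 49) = (p - 8)/(p - 7)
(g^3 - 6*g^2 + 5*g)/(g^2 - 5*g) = g - 1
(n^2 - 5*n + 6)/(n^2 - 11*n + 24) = (n - 2)/(n - 8)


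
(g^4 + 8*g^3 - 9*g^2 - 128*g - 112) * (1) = g^4 + 8*g^3 - 9*g^2 - 128*g - 112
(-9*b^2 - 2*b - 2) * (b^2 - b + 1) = -9*b^4 + 7*b^3 - 9*b^2 - 2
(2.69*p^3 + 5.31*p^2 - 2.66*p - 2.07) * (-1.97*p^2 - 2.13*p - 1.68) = -5.2993*p^5 - 16.1904*p^4 - 10.5893*p^3 + 0.8229*p^2 + 8.8779*p + 3.4776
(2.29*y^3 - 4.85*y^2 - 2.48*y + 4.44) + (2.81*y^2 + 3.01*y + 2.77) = 2.29*y^3 - 2.04*y^2 + 0.53*y + 7.21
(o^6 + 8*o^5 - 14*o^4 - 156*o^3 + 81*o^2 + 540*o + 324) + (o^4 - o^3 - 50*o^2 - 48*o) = o^6 + 8*o^5 - 13*o^4 - 157*o^3 + 31*o^2 + 492*o + 324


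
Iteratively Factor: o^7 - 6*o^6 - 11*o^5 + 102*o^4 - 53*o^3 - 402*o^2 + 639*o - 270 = (o - 3)*(o^6 - 3*o^5 - 20*o^4 + 42*o^3 + 73*o^2 - 183*o + 90) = (o - 3)*(o + 3)*(o^5 - 6*o^4 - 2*o^3 + 48*o^2 - 71*o + 30) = (o - 3)*(o - 1)*(o + 3)*(o^4 - 5*o^3 - 7*o^2 + 41*o - 30) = (o - 3)*(o - 2)*(o - 1)*(o + 3)*(o^3 - 3*o^2 - 13*o + 15) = (o - 5)*(o - 3)*(o - 2)*(o - 1)*(o + 3)*(o^2 + 2*o - 3) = (o - 5)*(o - 3)*(o - 2)*(o - 1)*(o + 3)^2*(o - 1)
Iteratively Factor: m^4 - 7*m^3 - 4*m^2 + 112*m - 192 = (m + 4)*(m^3 - 11*m^2 + 40*m - 48) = (m - 3)*(m + 4)*(m^2 - 8*m + 16) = (m - 4)*(m - 3)*(m + 4)*(m - 4)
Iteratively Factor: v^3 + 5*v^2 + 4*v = (v + 4)*(v^2 + v) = v*(v + 4)*(v + 1)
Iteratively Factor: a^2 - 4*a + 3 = (a - 1)*(a - 3)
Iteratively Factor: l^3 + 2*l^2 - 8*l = (l - 2)*(l^2 + 4*l) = l*(l - 2)*(l + 4)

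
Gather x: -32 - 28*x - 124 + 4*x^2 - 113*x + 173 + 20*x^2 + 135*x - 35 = 24*x^2 - 6*x - 18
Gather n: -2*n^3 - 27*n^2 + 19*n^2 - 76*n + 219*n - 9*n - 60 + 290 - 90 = -2*n^3 - 8*n^2 + 134*n + 140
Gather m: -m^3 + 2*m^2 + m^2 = -m^3 + 3*m^2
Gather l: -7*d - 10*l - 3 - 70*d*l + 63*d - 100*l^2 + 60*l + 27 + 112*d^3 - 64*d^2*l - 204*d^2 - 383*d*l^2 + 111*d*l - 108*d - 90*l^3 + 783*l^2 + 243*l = 112*d^3 - 204*d^2 - 52*d - 90*l^3 + l^2*(683 - 383*d) + l*(-64*d^2 + 41*d + 293) + 24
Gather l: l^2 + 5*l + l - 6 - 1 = l^2 + 6*l - 7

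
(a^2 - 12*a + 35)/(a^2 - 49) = (a - 5)/(a + 7)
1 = 1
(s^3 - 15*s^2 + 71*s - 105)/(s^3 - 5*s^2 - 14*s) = (s^2 - 8*s + 15)/(s*(s + 2))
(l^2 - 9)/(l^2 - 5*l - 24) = (l - 3)/(l - 8)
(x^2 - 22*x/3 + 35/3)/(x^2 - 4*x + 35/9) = 3*(x - 5)/(3*x - 5)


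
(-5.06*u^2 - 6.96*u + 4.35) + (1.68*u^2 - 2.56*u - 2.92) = -3.38*u^2 - 9.52*u + 1.43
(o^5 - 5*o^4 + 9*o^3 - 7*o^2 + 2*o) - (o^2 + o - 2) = o^5 - 5*o^4 + 9*o^3 - 8*o^2 + o + 2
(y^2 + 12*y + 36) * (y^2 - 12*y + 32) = y^4 - 76*y^2 - 48*y + 1152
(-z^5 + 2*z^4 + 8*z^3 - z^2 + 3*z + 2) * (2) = -2*z^5 + 4*z^4 + 16*z^3 - 2*z^2 + 6*z + 4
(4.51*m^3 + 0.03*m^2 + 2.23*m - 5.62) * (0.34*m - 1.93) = 1.5334*m^4 - 8.6941*m^3 + 0.7003*m^2 - 6.2147*m + 10.8466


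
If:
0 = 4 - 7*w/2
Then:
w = 8/7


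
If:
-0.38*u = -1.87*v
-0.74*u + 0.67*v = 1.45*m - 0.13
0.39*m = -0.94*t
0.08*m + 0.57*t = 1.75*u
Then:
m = 0.09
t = -0.04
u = -0.01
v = -0.00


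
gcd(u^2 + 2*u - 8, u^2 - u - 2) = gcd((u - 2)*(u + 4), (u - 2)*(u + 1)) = u - 2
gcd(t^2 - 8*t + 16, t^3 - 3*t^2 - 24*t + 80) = t^2 - 8*t + 16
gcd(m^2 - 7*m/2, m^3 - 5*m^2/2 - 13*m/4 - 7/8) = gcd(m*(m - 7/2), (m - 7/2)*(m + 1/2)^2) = m - 7/2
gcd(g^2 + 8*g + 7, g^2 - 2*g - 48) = 1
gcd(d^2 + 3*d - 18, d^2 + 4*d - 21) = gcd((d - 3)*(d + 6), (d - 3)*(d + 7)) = d - 3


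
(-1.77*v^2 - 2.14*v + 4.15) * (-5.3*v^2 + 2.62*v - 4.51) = 9.381*v^4 + 6.7046*v^3 - 19.6191*v^2 + 20.5244*v - 18.7165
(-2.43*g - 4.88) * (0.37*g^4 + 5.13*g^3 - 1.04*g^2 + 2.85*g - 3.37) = -0.8991*g^5 - 14.2715*g^4 - 22.5072*g^3 - 1.8503*g^2 - 5.7189*g + 16.4456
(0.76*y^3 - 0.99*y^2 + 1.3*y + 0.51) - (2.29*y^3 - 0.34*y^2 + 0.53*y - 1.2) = -1.53*y^3 - 0.65*y^2 + 0.77*y + 1.71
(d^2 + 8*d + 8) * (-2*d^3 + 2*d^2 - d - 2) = -2*d^5 - 14*d^4 - d^3 + 6*d^2 - 24*d - 16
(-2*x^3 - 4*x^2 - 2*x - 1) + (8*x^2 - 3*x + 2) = -2*x^3 + 4*x^2 - 5*x + 1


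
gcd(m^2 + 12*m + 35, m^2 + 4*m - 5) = m + 5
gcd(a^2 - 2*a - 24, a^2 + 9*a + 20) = a + 4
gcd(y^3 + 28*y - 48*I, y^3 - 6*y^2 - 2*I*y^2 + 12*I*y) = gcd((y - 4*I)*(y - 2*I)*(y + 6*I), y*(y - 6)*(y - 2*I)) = y - 2*I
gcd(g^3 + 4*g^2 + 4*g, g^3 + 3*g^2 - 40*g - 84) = g + 2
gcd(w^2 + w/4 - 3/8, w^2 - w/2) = w - 1/2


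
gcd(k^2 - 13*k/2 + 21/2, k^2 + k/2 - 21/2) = k - 3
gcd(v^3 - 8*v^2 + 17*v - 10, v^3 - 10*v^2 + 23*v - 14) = v^2 - 3*v + 2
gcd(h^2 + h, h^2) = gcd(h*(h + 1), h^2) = h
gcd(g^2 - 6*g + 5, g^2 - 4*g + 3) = g - 1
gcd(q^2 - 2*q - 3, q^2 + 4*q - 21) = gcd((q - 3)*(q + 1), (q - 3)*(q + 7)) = q - 3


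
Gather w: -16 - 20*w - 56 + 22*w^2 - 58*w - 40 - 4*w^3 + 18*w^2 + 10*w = -4*w^3 + 40*w^2 - 68*w - 112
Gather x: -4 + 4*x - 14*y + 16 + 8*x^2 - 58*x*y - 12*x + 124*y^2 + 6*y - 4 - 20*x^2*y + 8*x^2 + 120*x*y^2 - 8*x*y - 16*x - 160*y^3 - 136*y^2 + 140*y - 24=x^2*(16 - 20*y) + x*(120*y^2 - 66*y - 24) - 160*y^3 - 12*y^2 + 132*y - 16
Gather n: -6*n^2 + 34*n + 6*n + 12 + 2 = -6*n^2 + 40*n + 14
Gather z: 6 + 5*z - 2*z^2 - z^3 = -z^3 - 2*z^2 + 5*z + 6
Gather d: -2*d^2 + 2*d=-2*d^2 + 2*d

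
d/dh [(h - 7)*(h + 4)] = 2*h - 3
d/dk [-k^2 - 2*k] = -2*k - 2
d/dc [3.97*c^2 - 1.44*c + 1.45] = 7.94*c - 1.44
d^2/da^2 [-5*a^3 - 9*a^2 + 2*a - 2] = -30*a - 18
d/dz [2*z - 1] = 2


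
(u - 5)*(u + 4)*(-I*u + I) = -I*u^3 + 2*I*u^2 + 19*I*u - 20*I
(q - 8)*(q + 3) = q^2 - 5*q - 24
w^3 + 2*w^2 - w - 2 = (w - 1)*(w + 1)*(w + 2)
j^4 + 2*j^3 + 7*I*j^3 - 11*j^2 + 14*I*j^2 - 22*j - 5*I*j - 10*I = (j + 2)*(j + I)^2*(j + 5*I)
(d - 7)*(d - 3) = d^2 - 10*d + 21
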